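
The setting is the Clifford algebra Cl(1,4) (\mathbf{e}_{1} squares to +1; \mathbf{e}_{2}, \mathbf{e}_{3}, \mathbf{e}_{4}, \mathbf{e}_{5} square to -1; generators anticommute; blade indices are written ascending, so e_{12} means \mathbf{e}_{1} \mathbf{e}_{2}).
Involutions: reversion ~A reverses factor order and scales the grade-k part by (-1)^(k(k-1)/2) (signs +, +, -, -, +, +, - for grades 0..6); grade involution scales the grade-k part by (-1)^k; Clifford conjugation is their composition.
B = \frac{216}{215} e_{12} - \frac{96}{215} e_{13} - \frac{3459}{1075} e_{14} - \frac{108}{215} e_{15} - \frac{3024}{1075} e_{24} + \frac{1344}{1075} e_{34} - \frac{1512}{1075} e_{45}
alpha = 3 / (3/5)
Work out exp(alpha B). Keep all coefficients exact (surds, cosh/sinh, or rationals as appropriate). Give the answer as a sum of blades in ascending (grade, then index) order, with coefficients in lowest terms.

B^2 term by term: the squares give (\frac{216}{215})^2*(e_{12})^2 + (-\frac{96}{215})^2*(e_{13})^2 + (-\frac{3459}{1075})^2*(e_{14})^2 + (-\frac{108}{215})^2*(e_{15})^2 + (-\frac{3024}{1075})^2*(e_{24})^2 + (\frac{1344}{1075})^2*(e_{34})^2 + (-\frac{1512}{1075})^2*(e_{45})^2 = \frac{46656}{46225}*(+1) + \frac{9216}{46225}*(+1) + \frac{11964681}{1155625}*(+1) + \frac{11664}{46225}*(+1) + \frac{9144576}{1155625}*(-1) + \frac{1806336}{1155625}*(-1) + \frac{2286144}{1155625}*(-1) = \frac{9}{25} (each basis 2-blade squares to minus the product of its generators' squares); cross terms between blades sharing an index anticommute and cancel; the commuting (index-disjoint) pairs give grade-4 terms 2*c*c'*(blade product), which cancel blade by blade — e_{1234}: \frac{580608}{231125} - \frac{580608}{231125} = 0; e_{1245}: -\frac{653184}{231125} + \frac{653184}{231125} = 0; e_{1345}: \frac{290304}{231125} - \frac{290304}{231125} = 0 — confirming B is simple. So B^2 = \frac{9}{25}.
B^2 = \frac{9}{25} — since the square is positive, the closed form is hyperbolic: l = \frac{3}{5}, alpha*l = 3, so exp(alpha B) = cosh(3) + (sinh(3)/(\frac{3}{5}))*B = \cosh{\left(3 \right)} + (\frac{5 \sinh{\left(3 \right)}}{3})*B.
Answer: \cosh{\left(3 \right)} + \frac{72 \sinh{\left(3 \right)}}{43} e_{12} - \frac{32 \sinh{\left(3 \right)}}{43} e_{13} - \frac{1153 \sinh{\left(3 \right)}}{215} e_{14} - \frac{36 \sinh{\left(3 \right)}}{43} e_{15} - \frac{1008 \sinh{\left(3 \right)}}{215} e_{24} + \frac{448 \sinh{\left(3 \right)}}{215} e_{34} - \frac{504 \sinh{\left(3 \right)}}{215} e_{45}


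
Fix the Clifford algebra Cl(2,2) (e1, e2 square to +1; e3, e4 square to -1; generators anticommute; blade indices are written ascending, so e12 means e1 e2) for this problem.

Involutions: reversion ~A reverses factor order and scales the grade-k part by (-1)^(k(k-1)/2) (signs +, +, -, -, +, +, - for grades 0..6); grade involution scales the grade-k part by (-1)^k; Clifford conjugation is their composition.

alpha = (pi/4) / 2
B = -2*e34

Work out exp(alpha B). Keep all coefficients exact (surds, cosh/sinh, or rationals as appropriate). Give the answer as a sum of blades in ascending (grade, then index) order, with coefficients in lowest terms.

B^2 = (-2)^2*(e34)^2 = 4*(-1) = -4 (a basis 2-blade squares to minus the product of its generators' squares).
B^2 = -4 — the series telescopes trigonometrically here: l = 2, alpha*l = pi/4, so exp(alpha B) = cos(pi/4) + (sin(pi/4)/2)*B = sqrt(2)/2 + (sqrt(2)/4)*B.
Answer: sqrt(2)/2 - sqrt(2)/2*e34


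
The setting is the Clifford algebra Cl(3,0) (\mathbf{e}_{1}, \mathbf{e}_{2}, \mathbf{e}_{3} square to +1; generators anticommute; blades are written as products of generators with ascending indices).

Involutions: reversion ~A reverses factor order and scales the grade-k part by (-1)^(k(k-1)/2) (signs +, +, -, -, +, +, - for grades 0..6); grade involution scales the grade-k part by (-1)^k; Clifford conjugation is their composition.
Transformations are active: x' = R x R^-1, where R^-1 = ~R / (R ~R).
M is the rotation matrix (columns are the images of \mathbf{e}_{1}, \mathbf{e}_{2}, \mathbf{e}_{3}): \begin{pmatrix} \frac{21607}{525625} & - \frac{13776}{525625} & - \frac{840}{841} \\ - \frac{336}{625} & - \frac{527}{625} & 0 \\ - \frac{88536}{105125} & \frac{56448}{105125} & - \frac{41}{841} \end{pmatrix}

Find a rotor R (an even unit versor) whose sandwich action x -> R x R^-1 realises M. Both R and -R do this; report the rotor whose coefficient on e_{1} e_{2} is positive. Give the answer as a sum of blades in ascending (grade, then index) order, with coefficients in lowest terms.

Method: write R = a + b12*e_{1} e_{2} + b13*e_{1} e_{3} + b23*e_{2} e_{3} with a^2 + b12^2 + b13^2 + b23^2 = 1 (so R^-1 = ~R). Expanding the columns R e_j ~R gives tr M = 4a^2 - 1 and, from the antisymmetric part, M21 - M12 = -4a*b12, M13 - M31 = 4a*b13, M32 - M23 = -4a*b23.
Here tr M = -\frac{17889}{21025}, so a^2 = (1 + tr M)/4 = \frac{784}{21025} and a = ±\frac{28}{145}. Taking a = \frac{28}{145}: M21 - M12 = -\frac{10752}{21025}, M13 - M31 = -\frac{16464}{105125}, M32 - M23 = \frac{56448}{105125}, giving b12 = \frac{96}{145}, b13 = -\frac{147}{725}, b23 = -\frac{504}{725}, i.e. R = \frac{28}{145} + \frac{96}{145} e_{1} e_{2} - \frac{147}{725} e_{1} e_{3} - \frac{504}{725} e_{2} e_{3}.
Its e_{1} e_{2} coefficient is already positive.
Answer: \frac{28}{145} + \frac{96}{145} e_{1} e_{2} - \frac{147}{725} e_{1} e_{3} - \frac{504}{725} e_{2} e_{3}. Recall the cover is two-to-one: with M of trace -\frac{17889}{21025}, both preimages act alike, and the stated e_{1} e_{2} sign chooses the sheet.


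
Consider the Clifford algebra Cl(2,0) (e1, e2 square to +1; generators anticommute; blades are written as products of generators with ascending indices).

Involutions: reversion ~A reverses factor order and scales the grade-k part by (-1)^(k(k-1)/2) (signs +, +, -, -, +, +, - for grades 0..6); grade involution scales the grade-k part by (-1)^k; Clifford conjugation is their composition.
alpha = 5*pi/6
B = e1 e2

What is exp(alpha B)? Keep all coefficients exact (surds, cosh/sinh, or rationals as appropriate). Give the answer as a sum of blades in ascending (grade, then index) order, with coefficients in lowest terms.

B^2 = (1)^2*(e1 e2)^2 = 1*(-1) = -1 (a basis 2-blade squares to minus the product of its generators' squares).
B^2 = -1 — since the square is negative, the closed form is circular: l = 1, alpha*l = 5*pi/6, so exp(alpha B) = cos(5*pi/6) + (sin(5*pi/6)/1)*B = -sqrt(3)/2 + (1/2)*B.
Answer: -sqrt(3)/2 + 1/2*e1 e2


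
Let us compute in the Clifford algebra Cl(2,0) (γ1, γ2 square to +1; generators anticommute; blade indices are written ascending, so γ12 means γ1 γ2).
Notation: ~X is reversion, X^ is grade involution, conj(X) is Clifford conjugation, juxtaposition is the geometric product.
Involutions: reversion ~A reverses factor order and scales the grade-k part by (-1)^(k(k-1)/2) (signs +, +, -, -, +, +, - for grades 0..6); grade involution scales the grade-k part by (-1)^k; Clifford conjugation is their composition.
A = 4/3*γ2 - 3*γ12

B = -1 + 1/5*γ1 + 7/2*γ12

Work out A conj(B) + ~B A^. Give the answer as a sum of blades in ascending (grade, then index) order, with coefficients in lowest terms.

first term: -21/2 + 14/3*γ1 - 29/15*γ2 + 49/15*γ12
second term: -21/2 + 14/3*γ1 + 11/15*γ2 + 41/15*γ12
Answer: -21 + 28/3*γ1 - 6/5*γ2 + 6*γ12


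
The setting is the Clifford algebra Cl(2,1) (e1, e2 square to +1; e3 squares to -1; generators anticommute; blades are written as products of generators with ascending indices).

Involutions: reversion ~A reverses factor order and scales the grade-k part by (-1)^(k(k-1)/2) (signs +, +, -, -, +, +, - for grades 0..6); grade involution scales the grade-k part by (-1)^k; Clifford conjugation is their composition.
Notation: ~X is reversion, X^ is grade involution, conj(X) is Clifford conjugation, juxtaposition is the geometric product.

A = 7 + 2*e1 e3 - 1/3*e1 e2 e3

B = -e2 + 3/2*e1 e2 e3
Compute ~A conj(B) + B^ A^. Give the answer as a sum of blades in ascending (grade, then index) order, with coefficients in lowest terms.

first term: 1/2 + 10*e2 - 1/3*e1 e3 + 25/2*e1 e2 e3
second term: -1/2 + 10*e2 - 1/3*e1 e3 - 25/2*e1 e2 e3
Answer: 20*e2 - 2/3*e1 e3


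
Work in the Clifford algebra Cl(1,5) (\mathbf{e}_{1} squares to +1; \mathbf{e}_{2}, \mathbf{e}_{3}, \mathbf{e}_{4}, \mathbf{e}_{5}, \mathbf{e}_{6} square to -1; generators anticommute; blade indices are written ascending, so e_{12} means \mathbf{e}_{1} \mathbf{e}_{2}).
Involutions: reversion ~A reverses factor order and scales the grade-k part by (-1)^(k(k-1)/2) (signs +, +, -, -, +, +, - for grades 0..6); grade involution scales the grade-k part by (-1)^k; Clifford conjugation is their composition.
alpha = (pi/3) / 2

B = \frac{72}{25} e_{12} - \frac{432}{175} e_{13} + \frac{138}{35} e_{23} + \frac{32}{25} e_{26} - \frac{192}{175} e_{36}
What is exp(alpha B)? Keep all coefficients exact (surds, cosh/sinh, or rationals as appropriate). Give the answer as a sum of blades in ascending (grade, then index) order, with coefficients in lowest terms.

B^2 term by term: the squares give (\frac{72}{25})^2*(e_{12})^2 + (-\frac{432}{175})^2*(e_{13})^2 + (\frac{138}{35})^2*(e_{23})^2 + (\frac{32}{25})^2*(e_{26})^2 + (-\frac{192}{175})^2*(e_{36})^2 = \frac{5184}{625}*(+1) + \frac{186624}{30625}*(+1) + \frac{19044}{1225}*(-1) + \frac{1024}{625}*(-1) + \frac{36864}{30625}*(-1) = -4 (each basis 2-blade squares to minus the product of its generators' squares); cross terms between blades sharing an index anticommute and cancel; the commuting (index-disjoint) pairs give grade-4 terms 2*c*c'*(blade product), which cancel blade by blade — e_{1236}: -\frac{27648}{4375} + \frac{27648}{4375} = 0 — confirming B is simple. So B^2 = -4.
B^2 = -4 — B^2 < 0, so the exponential closes trigonometrically: l = 2, alpha*l = \frac{\pi}{3}, so exp(alpha B) = cos(\frac{\pi}{3}) + (sin(\frac{\pi}{3})/2)*B = \frac{1}{2} + (\frac{\sqrt{3}}{4})*B.
Answer: \frac{1}{2} + \frac{18 \sqrt{3}}{25} e_{12} - \frac{108 \sqrt{3}}{175} e_{13} + \frac{69 \sqrt{3}}{70} e_{23} + \frac{8 \sqrt{3}}{25} e_{26} - \frac{48 \sqrt{3}}{175} e_{36}


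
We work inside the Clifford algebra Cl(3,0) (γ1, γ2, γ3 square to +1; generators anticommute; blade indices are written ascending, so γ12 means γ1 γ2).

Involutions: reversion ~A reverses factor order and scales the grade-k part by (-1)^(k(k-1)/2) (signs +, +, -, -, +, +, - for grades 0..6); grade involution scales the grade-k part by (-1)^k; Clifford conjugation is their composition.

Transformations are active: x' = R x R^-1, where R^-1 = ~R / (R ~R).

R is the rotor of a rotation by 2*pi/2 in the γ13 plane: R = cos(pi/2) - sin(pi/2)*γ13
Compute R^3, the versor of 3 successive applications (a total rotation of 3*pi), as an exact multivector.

The rotor phase is half the rotation angle and phases add under composition, so 3 steps in the γ13 plane accumulate phase 3*(pi/2) = 3*pi/2: R^3 = cos(3*pi/2) - sin(3*pi/2)*γ13.
cos(3*pi/2) = 0 and sin(3*pi/2) = -1, so R^3 = γ13. The net rotation is 1*pi (after discarding 1 full turn, each of which contributes a factor -1 to the rotor); the rotor keeps the half-angle phase exactly.
Answer: γ13


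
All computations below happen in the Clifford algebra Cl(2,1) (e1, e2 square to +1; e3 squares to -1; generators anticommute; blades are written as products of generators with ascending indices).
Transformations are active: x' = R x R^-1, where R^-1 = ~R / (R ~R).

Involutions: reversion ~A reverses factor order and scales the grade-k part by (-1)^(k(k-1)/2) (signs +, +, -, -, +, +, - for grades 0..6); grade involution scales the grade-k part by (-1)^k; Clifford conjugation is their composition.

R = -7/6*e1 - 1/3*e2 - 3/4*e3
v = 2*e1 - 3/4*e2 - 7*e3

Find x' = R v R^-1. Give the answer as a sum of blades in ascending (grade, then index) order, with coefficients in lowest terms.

~R = -7/6*e1 - 1/3*e2 - 3/4*e3, and R ~R = 131/144, so R^-1 = ~R / (131/144).
R v = -22/3 + 37/24*e1 e2 + 29/3*e1 e3 + 85/48*e2 e3
Answer: 2202/131*e1 + 3209/524*e2 + 2501/131*e3


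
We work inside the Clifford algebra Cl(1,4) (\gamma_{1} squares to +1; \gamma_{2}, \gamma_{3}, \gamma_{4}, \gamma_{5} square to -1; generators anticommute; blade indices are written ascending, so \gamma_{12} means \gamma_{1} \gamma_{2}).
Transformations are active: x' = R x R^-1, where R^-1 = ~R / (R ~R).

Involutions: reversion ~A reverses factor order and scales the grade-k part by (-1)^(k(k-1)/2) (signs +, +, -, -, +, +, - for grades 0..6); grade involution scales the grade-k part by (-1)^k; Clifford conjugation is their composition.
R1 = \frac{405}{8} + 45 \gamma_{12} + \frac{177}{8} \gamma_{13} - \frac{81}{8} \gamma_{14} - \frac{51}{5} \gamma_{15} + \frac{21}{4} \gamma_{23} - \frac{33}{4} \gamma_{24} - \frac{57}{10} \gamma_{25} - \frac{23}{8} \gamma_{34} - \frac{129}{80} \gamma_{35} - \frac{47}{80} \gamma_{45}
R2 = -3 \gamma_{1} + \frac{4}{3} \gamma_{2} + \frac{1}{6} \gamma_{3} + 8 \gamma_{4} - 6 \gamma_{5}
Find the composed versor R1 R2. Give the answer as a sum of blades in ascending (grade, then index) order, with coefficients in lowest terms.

Distribute over the terms of R2 (each basis-blade product reordered to ascending indices, repeated generators contracted through their squares):
R1 (-3 \gamma_{1}) = -\frac{1215}{8} \gamma_{1} + 135 \gamma_{2} + \frac{531}{8} \gamma_{3} - \frac{243}{8} \gamma_{4} - \frac{153}{5} \gamma_{5} - \frac{63}{4} \gamma_{123} + \frac{99}{4} \gamma_{124} + \frac{171}{10} \gamma_{125} + \frac{69}{8} \gamma_{134} + \frac{387}{80} \gamma_{135} + \frac{141}{80} \gamma_{145}
R1 (\frac{4}{3} \gamma_{2}) = -60 \gamma_{1} + \frac{135}{2} \gamma_{2} + 7 \gamma_{3} - 11 \gamma_{4} - \frac{38}{5} \gamma_{5} - \frac{59}{2} \gamma_{123} + \frac{27}{2} \gamma_{124} + \frac{68}{5} \gamma_{125} - \frac{23}{6} \gamma_{234} - \frac{43}{20} \gamma_{235} - \frac{47}{60} \gamma_{245}
R1 (\frac{1}{6} \gamma_{3}) = -\frac{59}{16} \gamma_{1} - \frac{7}{8} \gamma_{2} + \frac{135}{16} \gamma_{3} - \frac{23}{48} \gamma_{4} - \frac{43}{160} \gamma_{5} + \frac{15}{2} \gamma_{123} + \frac{27}{16} \gamma_{134} + \frac{17}{10} \gamma_{135} + \frac{11}{8} \gamma_{234} + \frac{19}{20} \gamma_{235} - \frac{47}{480} \gamma_{345}
R1 (8 \gamma_{4}) = 81 \gamma_{1} + 66 \gamma_{2} + 23 \gamma_{3} + 405 \gamma_{4} - \frac{47}{10} \gamma_{5} + 360 \gamma_{124} + 177 \gamma_{134} + \frac{408}{5} \gamma_{145} + 42 \gamma_{234} + \frac{228}{5} \gamma_{245} + \frac{129}{10} \gamma_{345}
R1 (-6 \gamma_{5}) = -\frac{306}{5} \gamma_{1} - \frac{171}{5} \gamma_{2} - \frac{387}{40} \gamma_{3} - \frac{141}{40} \gamma_{4} - \frac{1215}{4} \gamma_{5} - 270 \gamma_{125} - \frac{531}{4} \gamma_{135} + \frac{243}{4} \gamma_{145} - \frac{63}{2} \gamma_{235} + \frac{99}{2} \gamma_{245} + \frac{69}{4} \gamma_{345}
Summing the partial products and collecting blades:
Answer: -\frac{15661}{80} \gamma_{1} + \frac{9337}{40} \gamma_{2} + \frac{7611}{80} \gamma_{3} + \frac{86309}{240} \gamma_{4} - \frac{55507}{160} \gamma_{5} - \frac{151}{4} \gamma_{123} + \frac{1593}{4} \gamma_{124} - \frac{2393}{10} \gamma_{125} + \frac{2997}{16} \gamma_{134} - \frac{10097}{80} \gamma_{135} + \frac{11529}{80} \gamma_{145} + \frac{949}{24} \gamma_{234} - \frac{327}{10} \gamma_{235} + \frac{5659}{60} \gamma_{245} + \frac{2885}{96} \gamma_{345}


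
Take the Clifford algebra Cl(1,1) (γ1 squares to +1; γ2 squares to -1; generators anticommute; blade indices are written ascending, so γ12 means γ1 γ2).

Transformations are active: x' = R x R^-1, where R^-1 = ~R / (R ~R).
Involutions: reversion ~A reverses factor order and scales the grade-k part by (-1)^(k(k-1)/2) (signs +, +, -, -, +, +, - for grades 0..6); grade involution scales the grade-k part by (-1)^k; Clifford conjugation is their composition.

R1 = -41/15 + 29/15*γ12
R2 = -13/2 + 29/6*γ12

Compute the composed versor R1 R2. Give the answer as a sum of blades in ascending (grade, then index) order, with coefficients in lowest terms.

Distribute over the terms of R1 (each basis-blade product reordered to ascending indices, repeated generators contracted through their squares):
(-41/15) R2 = 533/30 - 1189/90*γ12
(29/15*γ12) R2 = 841/90 - 377/30*γ12
Summing the partial products and collecting blades:
Answer: 244/9 - 232/9*γ12


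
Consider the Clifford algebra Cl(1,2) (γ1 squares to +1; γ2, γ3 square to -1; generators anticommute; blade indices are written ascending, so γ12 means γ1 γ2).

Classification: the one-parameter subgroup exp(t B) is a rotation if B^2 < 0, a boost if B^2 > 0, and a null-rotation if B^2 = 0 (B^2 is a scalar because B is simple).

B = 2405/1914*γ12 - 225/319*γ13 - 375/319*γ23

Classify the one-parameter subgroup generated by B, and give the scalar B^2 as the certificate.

B^2 term by term: the squares give (2405/1914)^2*(γ12)^2 + (-225/319)^2*(γ13)^2 + (-375/319)^2*(γ23)^2 = 5784025/3663396*(+1) + 50625/101761*(+1) + 140625/101761*(-1) = 25/36 (each basis 2-blade squares to minus the product of its generators' squares); cross terms between blades sharing an index anticommute and cancel. So B^2 = 25/36.
Answer: boost, certificate B^2 = 25/36. Note: conjugating B changes its blade decomposition but never the scalar B^2 = 25/36, whose sign settles the classification.


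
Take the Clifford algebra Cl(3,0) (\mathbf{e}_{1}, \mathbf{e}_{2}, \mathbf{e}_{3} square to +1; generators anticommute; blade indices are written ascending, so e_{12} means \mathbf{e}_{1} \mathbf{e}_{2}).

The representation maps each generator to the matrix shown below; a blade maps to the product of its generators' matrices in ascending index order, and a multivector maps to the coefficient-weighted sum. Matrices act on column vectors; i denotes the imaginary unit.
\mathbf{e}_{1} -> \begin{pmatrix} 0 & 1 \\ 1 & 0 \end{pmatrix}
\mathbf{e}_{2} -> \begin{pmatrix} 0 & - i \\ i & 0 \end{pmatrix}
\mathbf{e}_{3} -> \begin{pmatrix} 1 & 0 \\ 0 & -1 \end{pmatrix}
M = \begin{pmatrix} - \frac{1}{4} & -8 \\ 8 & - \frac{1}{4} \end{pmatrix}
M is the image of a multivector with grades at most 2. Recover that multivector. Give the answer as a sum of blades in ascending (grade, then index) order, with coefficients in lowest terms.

Method: 1, rho(e_{1}), rho(e_{2}), rho(e_{3}) form a trace-orthogonal basis of the 2x2 complex matrices (tr(X Y) = 2 if X = Y, else 0), so M = m0*1 + m1*rho(e_{1}) + m2*rho(e_{2}) + m3*rho(e_{3}) with m0 = tr(M)/2 = - \frac{1}{4}, m1 = tr(M rho(e_{1}))/2 = 0, m2 = tr(M rho(e_{2}))/2 = - 8 i, m3 = tr(M rho(e_{3}))/2 = 0.
Multiplying table entries, the bivector images are rho(e_{12}) = i*rho(e_{3}), rho(e_{13}) = -i*rho(e_{2}), rho(e_{23}) = i*rho(e_{1}); with real blade coefficients the real parts of m0..m3 are the coefficients of 1, e_{1}, e_{2}, e_{3} and the imaginary parts give the bivectors (e_{23}: Im m1, e_{13}: -Im m2, e_{12}: Im m3).
Answer: -\frac{1}{4} + 8 e_{13}


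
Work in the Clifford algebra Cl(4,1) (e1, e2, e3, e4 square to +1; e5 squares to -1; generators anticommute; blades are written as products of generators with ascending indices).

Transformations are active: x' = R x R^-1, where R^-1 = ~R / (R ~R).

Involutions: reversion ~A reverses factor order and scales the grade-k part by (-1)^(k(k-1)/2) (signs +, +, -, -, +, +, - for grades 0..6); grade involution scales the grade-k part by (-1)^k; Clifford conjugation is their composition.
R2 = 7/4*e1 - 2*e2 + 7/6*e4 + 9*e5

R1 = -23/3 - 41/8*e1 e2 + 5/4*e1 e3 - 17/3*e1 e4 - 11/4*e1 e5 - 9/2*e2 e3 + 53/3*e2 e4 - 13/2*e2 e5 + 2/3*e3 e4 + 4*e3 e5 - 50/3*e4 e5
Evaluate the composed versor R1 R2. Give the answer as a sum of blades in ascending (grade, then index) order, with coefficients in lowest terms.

Distribute over the terms of R2 (each basis-blade product reordered to ascending indices, repeated generators contracted through their squares):
R1 (7/4*e1) = -161/12*e1 + 287/32*e2 - 35/16*e3 + 119/12*e4 + 77/16*e5 - 63/8*e1 e2 e3 + 371/12*e1 e2 e4 - 91/8*e1 e2 e5 + 7/6*e1 e3 e4 + 7*e1 e3 e5 - 175/6*e1 e4 e5
R1 (-2*e2) = 41/4*e1 + 46/3*e2 - 9*e3 + 106/3*e4 - 13*e5 + 5/2*e1 e2 e3 - 34/3*e1 e2 e4 - 11/2*e1 e2 e5 - 4/3*e2 e3 e4 - 8*e2 e3 e5 + 100/3*e2 e4 e5
R1 (7/6*e4) = -119/18*e1 + 371/18*e2 + 7/9*e3 - 161/18*e4 + 175/9*e5 - 287/48*e1 e2 e4 + 35/24*e1 e3 e4 + 77/24*e1 e4 e5 - 21/4*e2 e3 e4 + 91/12*e2 e4 e5 - 14/3*e3 e4 e5
R1 (9*e5) = 99/4*e1 + 117/2*e2 - 36*e3 + 150*e4 - 69*e5 - 369/8*e1 e2 e5 + 45/4*e1 e3 e5 - 51*e1 e4 e5 - 81/2*e2 e3 e5 + 159*e2 e4 e5 + 6*e3 e4 e5
Summing the partial products and collecting blades:
Answer: 539/36*e1 + 29783/288*e2 - 6683/144*e3 + 6707/36*e4 - 8315/144*e5 - 43/8*e1 e2 e3 + 653/48*e1 e2 e4 - 63*e1 e2 e5 + 21/8*e1 e3 e4 + 73/4*e1 e3 e5 - 1847/24*e1 e4 e5 - 79/12*e2 e3 e4 - 97/2*e2 e3 e5 + 2399/12*e2 e4 e5 + 4/3*e3 e4 e5


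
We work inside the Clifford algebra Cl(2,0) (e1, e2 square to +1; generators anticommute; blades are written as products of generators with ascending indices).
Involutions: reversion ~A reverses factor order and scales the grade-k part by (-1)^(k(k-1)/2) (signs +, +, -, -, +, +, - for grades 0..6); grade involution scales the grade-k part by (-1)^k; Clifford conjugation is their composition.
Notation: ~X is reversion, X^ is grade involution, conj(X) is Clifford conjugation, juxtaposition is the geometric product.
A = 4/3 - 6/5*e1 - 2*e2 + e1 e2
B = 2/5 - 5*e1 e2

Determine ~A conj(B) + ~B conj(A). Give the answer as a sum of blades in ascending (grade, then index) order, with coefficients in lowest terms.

first term: 83/15 + 238/25*e1 - 34/5*e2 + 94/15*e1 e2
second term: 83/15 + 262/25*e1 - 26/5*e2 + 94/15*e1 e2
Answer: 166/15 + 20*e1 - 12*e2 + 188/15*e1 e2


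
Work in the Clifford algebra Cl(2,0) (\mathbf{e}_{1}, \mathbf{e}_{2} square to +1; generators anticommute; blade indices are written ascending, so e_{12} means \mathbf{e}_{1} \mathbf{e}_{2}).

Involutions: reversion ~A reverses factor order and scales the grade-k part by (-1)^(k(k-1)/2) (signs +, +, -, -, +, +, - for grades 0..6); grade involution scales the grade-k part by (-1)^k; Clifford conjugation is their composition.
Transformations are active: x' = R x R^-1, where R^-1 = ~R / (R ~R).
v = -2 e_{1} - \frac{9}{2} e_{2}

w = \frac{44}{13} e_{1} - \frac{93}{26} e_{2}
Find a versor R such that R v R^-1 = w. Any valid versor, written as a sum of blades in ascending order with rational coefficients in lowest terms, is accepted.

Here q(v) = q(w) = \frac{97}{4}; the classical choice R = v + w = \frac{18}{13} e_{1} - \frac{105}{13} e_{2} then realises v -> w under the sandwich.
Answer: \frac{18}{13} e_{1} - \frac{105}{13} e_{2}


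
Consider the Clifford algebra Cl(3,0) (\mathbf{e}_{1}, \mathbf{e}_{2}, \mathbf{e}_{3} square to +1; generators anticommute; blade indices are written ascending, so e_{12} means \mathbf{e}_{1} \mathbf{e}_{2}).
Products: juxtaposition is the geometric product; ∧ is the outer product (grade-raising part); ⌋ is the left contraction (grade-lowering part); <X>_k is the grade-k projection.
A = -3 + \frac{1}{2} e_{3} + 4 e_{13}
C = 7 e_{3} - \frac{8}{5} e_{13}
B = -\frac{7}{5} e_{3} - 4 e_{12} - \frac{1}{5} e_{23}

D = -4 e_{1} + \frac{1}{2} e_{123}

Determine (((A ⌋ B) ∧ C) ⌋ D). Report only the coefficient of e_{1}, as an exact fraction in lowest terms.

step 1: -\frac{7}{10} + \frac{1}{10} e_{2} + \frac{21}{5} e_{3} + 12 e_{12} + \frac{3}{5} e_{23}
step 2: -\frac{49}{10} e_{3} + \frac{28}{25} e_{13} + \frac{7}{10} e_{23} + \frac{2104}{25} e_{123}
step 3: -\frac{1052}{25} - \frac{7}{20} e_{1} + \frac{14}{25} e_{2} - \frac{49}{20} e_{12}
Answer: -\frac{7}{20}


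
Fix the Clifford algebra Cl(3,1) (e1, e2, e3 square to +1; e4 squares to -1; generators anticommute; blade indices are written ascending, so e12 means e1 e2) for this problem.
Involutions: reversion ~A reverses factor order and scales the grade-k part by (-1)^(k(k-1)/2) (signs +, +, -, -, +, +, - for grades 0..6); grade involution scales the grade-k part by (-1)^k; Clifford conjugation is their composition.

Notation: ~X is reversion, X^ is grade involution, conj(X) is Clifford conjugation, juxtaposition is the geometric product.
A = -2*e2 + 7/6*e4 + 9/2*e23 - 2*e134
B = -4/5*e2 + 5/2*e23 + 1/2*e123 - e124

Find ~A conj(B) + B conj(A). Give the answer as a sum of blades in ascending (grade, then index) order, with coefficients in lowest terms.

first term: -257/20 + 9/4*e1 + 43/5*e3 + 7/6*e12 + e13 - 2*e14 + 2*e23 - 29/15*e24 + 5*e124 - 9/2*e134 - 35/12*e234 + 61/60*e1234
second term: 193/20 + 9/4*e1 - 7/5*e3 - 7/6*e12 - e13 + 2*e14 + 2*e23 - 1/15*e24 - 5*e124 + 9/2*e134 - 35/12*e234 - 131/60*e1234
Answer: -16/5 + 9/2*e1 + 36/5*e3 + 4*e23 - 2*e24 - 35/6*e234 - 7/6*e1234


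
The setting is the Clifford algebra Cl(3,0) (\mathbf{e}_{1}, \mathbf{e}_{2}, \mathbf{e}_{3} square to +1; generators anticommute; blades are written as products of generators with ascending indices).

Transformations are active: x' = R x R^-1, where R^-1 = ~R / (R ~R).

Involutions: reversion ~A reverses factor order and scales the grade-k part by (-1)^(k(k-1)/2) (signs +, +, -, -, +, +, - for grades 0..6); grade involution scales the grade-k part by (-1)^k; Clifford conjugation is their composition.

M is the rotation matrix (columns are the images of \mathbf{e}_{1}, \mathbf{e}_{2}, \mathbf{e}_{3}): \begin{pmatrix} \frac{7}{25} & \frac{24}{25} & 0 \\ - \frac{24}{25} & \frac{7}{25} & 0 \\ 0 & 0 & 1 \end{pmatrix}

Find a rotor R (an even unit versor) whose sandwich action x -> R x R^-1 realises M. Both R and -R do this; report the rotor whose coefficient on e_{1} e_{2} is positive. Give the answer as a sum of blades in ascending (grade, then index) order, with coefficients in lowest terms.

Method: write R = a + b12*e_{1} e_{2} + b13*e_{1} e_{3} + b23*e_{2} e_{3} with a^2 + b12^2 + b13^2 + b23^2 = 1 (so R^-1 = ~R). Expanding the columns R e_j ~R gives tr M = 4a^2 - 1 and, from the antisymmetric part, M21 - M12 = -4a*b12, M13 - M31 = 4a*b13, M32 - M23 = -4a*b23.
Here tr M = \frac{39}{25}, so a^2 = (1 + tr M)/4 = \frac{16}{25} and a = ±\frac{4}{5}. Taking a = \frac{4}{5}: M21 - M12 = -\frac{48}{25}, M13 - M31 = 0, M32 - M23 = 0, giving b12 = \frac{3}{5}, b13 = 0, b23 = 0, i.e. R = \frac{4}{5} + \frac{3}{5} e_{1} e_{2}.
Its e_{1} e_{2} coefficient is already positive.
Answer: \frac{4}{5} + \frac{3}{5} e_{1} e_{2}. Why the constraint matters: R and -R act identically through the sandwich — M has trace \frac{39}{25} either way — so only the sign condition on e_{1} e_{2} picks one of the two preimages.


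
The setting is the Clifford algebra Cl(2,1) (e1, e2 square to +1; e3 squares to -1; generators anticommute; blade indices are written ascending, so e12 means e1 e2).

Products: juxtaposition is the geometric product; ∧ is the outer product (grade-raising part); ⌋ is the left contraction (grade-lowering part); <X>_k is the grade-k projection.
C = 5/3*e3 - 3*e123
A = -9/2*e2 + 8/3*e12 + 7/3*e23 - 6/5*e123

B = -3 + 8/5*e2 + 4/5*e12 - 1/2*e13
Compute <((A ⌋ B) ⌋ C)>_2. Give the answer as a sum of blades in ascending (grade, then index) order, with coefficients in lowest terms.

step 1: -28/3 + 18/5*e1
step 2: -140/9*e3 - 54/5*e23 + 28*e123
step 3: -54/5*e23
Answer: -54/5*e23


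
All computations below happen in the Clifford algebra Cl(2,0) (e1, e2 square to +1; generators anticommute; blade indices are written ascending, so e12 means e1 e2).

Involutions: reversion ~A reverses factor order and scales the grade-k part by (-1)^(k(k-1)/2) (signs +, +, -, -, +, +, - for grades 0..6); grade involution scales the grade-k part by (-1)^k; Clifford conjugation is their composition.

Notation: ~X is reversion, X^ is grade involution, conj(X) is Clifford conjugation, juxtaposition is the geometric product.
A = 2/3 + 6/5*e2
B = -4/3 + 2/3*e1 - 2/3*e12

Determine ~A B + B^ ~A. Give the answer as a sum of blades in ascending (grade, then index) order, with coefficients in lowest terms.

first term: -8/9 + 56/45*e1 - 8/5*e2 - 56/45*e12
second term: -8/9 - 56/45*e1 - 8/5*e2 - 56/45*e12
Answer: -16/9 - 16/5*e2 - 112/45*e12


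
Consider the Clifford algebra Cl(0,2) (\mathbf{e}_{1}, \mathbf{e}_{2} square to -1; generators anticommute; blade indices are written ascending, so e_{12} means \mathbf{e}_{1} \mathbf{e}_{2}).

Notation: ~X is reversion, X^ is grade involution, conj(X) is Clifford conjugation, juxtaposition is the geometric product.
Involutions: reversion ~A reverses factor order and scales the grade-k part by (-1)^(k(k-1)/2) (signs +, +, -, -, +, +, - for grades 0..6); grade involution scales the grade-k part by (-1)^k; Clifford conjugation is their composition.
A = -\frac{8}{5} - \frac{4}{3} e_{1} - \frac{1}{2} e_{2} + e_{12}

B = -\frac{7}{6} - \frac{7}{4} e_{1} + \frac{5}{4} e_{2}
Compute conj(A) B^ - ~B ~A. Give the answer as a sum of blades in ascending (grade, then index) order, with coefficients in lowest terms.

first term: \frac{19}{120} - \frac{1009}{180} e_{1} - \frac{1}{3} e_{2} - \frac{11}{8} e_{12}
second term: \frac{19}{120} + \frac{559}{180} e_{1} - \frac{19}{6} e_{2} + \frac{89}{24} e_{12}
Answer: -\frac{392}{45} e_{1} + \frac{17}{6} e_{2} - \frac{61}{12} e_{12}


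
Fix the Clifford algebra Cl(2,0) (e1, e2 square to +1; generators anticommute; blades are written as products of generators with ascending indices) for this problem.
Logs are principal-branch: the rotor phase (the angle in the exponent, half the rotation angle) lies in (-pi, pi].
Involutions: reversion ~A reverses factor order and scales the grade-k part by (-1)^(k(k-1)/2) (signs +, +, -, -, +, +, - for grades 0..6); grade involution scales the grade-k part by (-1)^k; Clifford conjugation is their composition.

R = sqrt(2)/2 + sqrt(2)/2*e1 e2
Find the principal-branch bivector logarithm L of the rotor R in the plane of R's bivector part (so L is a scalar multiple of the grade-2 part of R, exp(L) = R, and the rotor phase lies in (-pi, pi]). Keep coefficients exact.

The scalar part of R is sqrt(2)/2, so the principal-branch rotor phase is pinned; divide the bivector part by its sine to get the unit plane — L is the phase times that plane.
Concretely: cos(phase) = sqrt(2)/2 gives phase = ±pi/4, and since phase/sin(phase) is even the sign is immaterial: L = (phase/sin(phase)) * <R>_2 = (sqrt(2)*pi/4) * <R>_2.
Answer: pi/4*e1 e2


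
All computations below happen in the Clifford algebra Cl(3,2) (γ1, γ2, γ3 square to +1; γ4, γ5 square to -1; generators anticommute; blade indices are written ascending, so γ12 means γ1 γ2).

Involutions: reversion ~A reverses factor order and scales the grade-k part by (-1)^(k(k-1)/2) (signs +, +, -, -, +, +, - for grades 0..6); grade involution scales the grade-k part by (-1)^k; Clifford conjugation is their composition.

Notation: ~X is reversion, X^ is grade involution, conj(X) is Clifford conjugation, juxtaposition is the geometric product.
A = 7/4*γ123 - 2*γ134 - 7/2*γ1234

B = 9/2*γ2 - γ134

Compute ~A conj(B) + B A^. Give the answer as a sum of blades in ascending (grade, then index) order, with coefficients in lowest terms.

first term: -2 - 7/2*γ2 - 63/8*γ13 + 7/4*γ24 + 63/4*γ134 - 9*γ1234
second term: -2 + 7/2*γ2 + 63/8*γ13 - 7/4*γ24 + 63/4*γ134 - 9*γ1234
Answer: -4 + 63/2*γ134 - 18*γ1234


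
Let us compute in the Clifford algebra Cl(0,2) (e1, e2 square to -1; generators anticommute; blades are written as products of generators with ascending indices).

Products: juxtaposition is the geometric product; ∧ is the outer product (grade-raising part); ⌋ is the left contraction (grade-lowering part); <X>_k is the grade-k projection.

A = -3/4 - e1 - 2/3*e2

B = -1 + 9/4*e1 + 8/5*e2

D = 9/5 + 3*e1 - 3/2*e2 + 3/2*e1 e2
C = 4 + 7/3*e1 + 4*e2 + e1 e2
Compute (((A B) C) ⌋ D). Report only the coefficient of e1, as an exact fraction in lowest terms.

step 1: 61/15 - 11/16*e1 - 8/15*e2 - 1/10*e1 e2
step 2: 965/48 + 1189/180*e1 + 1167/80*e2 + 389/180*e1 e2
step 3: 3361/96 + 13151/160*e1 - 19231/480*e2 + 965/32*e1 e2
Answer: 13151/160


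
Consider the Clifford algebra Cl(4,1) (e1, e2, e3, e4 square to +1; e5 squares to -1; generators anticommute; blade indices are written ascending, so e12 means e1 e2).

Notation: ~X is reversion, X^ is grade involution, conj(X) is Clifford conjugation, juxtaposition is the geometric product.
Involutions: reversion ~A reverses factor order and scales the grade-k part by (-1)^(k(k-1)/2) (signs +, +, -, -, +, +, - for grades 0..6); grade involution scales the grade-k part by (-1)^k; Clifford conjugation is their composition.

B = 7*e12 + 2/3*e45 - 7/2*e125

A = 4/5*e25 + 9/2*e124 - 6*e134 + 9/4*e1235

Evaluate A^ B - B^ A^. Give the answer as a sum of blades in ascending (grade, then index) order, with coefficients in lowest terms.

first term: -14/5*e1 - 63/8*e3 + 63/2*e4 - 28/5*e15 + 8/15*e24 - 63/4*e35 - 63/4*e45 - 3*e125 + 4*e135 + 42*e234 + 3/2*e1234 - 21*e2345
second term: 14/5*e1 - 63/8*e3 + 63/2*e4 + 28/5*e15 - 8/15*e24 - 63/4*e35 - 63/4*e45 + 3*e125 - 4*e135 - 42*e234 - 3/2*e1234 + 21*e2345
Answer: -28/5*e1 - 56/5*e15 + 16/15*e24 - 6*e125 + 8*e135 + 84*e234 + 3*e1234 - 42*e2345


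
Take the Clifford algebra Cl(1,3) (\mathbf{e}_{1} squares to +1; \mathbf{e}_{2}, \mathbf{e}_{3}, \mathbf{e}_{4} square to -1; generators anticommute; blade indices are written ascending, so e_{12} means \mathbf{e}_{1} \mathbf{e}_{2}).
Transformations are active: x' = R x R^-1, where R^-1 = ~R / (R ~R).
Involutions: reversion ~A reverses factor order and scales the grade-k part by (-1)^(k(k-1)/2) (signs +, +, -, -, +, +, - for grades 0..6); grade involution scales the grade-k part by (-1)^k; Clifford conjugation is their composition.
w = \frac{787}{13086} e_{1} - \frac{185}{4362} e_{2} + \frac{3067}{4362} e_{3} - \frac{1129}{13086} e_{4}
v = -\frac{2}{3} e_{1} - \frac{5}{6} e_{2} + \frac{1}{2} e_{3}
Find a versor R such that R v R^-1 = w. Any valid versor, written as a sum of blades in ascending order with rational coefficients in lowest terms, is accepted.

Construction: equal norms (both -\frac{1}{2}) license R = v + w = -\frac{7937}{13086} e_{1} - \frac{1910}{2181} e_{2} + \frac{2624}{2181} e_{3} - \frac{1129}{13086} e_{4} — nothing changes along that direction, while (v - w)/2 changes sign, so v maps onto w.
Answer: -\frac{7937}{13086} e_{1} - \frac{1910}{2181} e_{2} + \frac{2624}{2181} e_{3} - \frac{1129}{13086} e_{4}


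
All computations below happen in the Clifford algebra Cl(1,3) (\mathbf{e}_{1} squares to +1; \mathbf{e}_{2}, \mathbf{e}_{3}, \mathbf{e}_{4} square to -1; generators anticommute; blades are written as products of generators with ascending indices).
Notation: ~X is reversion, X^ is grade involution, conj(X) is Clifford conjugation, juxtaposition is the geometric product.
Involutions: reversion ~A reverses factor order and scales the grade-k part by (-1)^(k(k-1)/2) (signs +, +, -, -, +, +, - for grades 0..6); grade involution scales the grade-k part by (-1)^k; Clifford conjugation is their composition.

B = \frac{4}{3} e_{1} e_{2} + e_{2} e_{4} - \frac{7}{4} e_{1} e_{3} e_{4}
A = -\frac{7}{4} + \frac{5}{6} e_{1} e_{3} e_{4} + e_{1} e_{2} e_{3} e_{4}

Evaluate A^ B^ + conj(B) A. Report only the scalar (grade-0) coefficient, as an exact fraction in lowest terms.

first term: \frac{35}{24} + \frac{7}{4} e_{2} - \frac{7}{3} e_{1} e_{2} + e_{1} e_{3} - \frac{7}{4} e_{2} e_{4} + \frac{4}{3} e_{3} e_{4} + \frac{5}{6} e_{1} e_{2} e_{3} - \frac{49}{16} e_{1} e_{3} e_{4} - \frac{10}{9} e_{2} e_{3} e_{4}
second term: \frac{35}{24} + \frac{7}{4} e_{2} + \frac{7}{3} e_{1} e_{2} - e_{1} e_{3} + \frac{7}{4} e_{2} e_{4} - \frac{4}{3} e_{3} e_{4} - \frac{5}{6} e_{1} e_{2} e_{3} + \frac{49}{16} e_{1} e_{3} e_{4} + \frac{10}{9} e_{2} e_{3} e_{4}
Answer: \frac{35}{12}


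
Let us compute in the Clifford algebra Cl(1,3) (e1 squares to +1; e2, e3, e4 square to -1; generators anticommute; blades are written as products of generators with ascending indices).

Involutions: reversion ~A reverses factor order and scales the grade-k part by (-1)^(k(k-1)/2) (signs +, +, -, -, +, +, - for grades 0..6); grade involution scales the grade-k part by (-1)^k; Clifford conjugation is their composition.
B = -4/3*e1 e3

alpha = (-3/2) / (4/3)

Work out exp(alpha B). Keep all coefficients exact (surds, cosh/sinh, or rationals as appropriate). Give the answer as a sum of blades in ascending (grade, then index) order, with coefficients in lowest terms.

B^2 = (-4/3)^2*(e1 e3)^2 = 16/9*(+1) = 16/9 (a basis 2-blade squares to minus the product of its generators' squares).
B^2 = 16/9 — B^2 > 0, so the exponential closes hyperbolically: l = 4/3, alpha*l = -3/2, so exp(alpha B) = cosh(-3/2) + (sinh(-3/2)/(4/3))*B = cosh(3/2) + (-3*sinh(3/2)/4)*B.
Answer: cosh(3/2) + sinh(3/2)*e1 e3


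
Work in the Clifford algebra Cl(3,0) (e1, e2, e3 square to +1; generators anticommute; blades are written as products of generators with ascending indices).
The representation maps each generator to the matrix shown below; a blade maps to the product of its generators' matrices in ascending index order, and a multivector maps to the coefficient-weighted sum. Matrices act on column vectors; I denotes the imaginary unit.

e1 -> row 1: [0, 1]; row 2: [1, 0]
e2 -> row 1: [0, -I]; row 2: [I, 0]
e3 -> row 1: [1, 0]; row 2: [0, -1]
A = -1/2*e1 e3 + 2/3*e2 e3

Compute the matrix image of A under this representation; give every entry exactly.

Bivector images (products of the table entries): rho(e1 e3) = rho(e1)rho(e3) = row 1: [0, -1]; row 2: [1, 0]; rho(e2 e3) = rho(e2)rho(e3) = row 1: [0, I]; row 2: [I, 0].
M = (-1/2)*rho(e1 e3) + (2/3)*rho(e2 e3), summed entrywise:
Answer: row 1: [0, 1/2 + 2*I/3]; row 2: [-1/2 + 2*I/3, 0]


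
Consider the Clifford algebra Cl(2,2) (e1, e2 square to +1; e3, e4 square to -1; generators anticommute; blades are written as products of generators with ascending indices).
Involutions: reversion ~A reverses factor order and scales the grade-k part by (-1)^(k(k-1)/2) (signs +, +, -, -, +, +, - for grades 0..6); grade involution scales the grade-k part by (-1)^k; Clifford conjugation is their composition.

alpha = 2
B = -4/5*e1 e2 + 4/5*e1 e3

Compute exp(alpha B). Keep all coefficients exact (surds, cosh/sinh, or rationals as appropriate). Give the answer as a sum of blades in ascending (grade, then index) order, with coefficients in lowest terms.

B^2 term by term: the squares give (-4/5)^2*(e1 e2)^2 + (4/5)^2*(e1 e3)^2 = 16/25*(-1) + 16/25*(+1) = 0 (each basis 2-blade squares to minus the product of its generators' squares); cross terms between blades sharing an index anticommute and cancel. So B^2 = 0.
B^2 = 0, so the series truncates immediately: exp(alpha B) = 1 + alpha B (parabolic case).
Answer: 1 - 8/5*e1 e2 + 8/5*e1 e3


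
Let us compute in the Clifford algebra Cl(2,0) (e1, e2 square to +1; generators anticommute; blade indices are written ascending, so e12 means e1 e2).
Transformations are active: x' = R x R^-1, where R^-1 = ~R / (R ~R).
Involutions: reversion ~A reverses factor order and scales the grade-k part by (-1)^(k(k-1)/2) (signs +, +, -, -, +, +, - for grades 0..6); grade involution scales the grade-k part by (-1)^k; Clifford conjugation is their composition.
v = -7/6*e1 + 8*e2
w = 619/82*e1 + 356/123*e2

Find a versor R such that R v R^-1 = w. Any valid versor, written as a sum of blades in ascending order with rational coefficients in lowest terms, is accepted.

Construction: equal norms (both 2353/36) license R = v + w = 785/123*e1 + 1340/123*e2 — nothing changes along that direction, while (v - w)/2 changes sign, so v maps onto w.
Answer: 785/123*e1 + 1340/123*e2


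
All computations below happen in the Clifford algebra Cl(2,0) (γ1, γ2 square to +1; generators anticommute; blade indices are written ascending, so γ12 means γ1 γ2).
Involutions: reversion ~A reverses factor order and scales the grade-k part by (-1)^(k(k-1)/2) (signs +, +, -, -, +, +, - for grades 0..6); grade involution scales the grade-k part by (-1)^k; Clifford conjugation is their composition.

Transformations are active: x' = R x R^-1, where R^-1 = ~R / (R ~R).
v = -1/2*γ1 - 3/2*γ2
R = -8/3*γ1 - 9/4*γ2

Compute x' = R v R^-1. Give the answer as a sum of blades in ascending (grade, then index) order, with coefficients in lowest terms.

~R = -8/3*γ1 - 9/4*γ2, and R ~R = 1753/144, so R^-1 = ~R / (1753/144).
R v = 113/24 + 23/8*γ12
Answer: -5479/3506*γ1 - 843/3506*γ2


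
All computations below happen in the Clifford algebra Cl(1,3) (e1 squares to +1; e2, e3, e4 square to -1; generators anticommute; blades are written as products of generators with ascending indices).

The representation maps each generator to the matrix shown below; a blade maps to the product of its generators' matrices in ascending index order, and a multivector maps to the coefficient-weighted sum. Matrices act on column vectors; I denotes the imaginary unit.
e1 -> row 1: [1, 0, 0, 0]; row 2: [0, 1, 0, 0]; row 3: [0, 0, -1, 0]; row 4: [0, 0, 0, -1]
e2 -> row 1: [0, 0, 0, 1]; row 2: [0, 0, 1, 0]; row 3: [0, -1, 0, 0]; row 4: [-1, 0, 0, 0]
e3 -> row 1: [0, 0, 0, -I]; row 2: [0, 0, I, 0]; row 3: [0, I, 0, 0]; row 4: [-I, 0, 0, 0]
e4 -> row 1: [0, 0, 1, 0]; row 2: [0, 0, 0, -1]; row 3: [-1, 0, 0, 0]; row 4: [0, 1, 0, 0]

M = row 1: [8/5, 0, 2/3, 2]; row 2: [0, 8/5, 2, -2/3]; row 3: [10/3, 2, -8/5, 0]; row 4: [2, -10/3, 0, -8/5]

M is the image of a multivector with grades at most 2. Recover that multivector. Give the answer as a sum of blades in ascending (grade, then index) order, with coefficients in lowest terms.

Method: the blade images are trace-orthogonal — tr(rho(e_A) rho(e_B)^-1) = 4 if A = B and 0 otherwise — and rho(e_A)^-1 = (e_A)^2 * rho(e_A) with (e_A)^2 = +1 or -1, so the coefficient of e_A in the preimage is (e_A)^2 * tr(M rho(e_A))/4.
Nonzero projections over blades of grade <= 2: e1: (e1)^2 = +1, tr(M rho(e1)) = 32/5, coefficient 8/5; e4: (e4)^2 = -1, tr(M rho(e4)) = 16/3, coefficient -4/3; e1 e2: (e1 e2)^2 = +1, tr(M rho(e1 e2)) = 8, coefficient 2; e1 e4: (e1 e4)^2 = +1, tr(M rho(e1 e4)) = 8, coefficient 2. Every other blade of grade <= 2 projects to 0.
Answer: 8/5*e1 - 4/3*e4 + 2*e1 e2 + 2*e1 e4
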